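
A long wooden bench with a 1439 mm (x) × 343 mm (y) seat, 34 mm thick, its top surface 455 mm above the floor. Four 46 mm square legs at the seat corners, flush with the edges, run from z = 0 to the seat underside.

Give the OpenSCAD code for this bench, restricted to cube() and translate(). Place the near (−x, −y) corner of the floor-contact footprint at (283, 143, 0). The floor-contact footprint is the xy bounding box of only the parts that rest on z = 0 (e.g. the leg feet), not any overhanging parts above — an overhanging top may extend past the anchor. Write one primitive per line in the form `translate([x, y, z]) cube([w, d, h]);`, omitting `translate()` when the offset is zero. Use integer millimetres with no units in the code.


translate([283, 143, 421]) cube([1439, 343, 34]);
translate([283, 143, 0]) cube([46, 46, 421]);
translate([283, 440, 0]) cube([46, 46, 421]);
translate([1676, 143, 0]) cube([46, 46, 421]);
translate([1676, 440, 0]) cube([46, 46, 421]);


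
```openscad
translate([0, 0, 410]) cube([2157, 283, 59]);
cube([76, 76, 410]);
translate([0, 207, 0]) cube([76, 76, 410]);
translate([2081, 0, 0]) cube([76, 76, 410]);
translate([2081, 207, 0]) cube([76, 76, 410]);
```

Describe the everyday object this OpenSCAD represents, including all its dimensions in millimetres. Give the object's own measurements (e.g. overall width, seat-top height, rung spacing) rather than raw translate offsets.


A long wooden bench with a 2157 mm (x) × 283 mm (y) seat, 59 mm thick, its top surface 469 mm above the floor. Four 76 mm square legs at the seat corners, flush with the edges, run from z = 0 to the seat underside.


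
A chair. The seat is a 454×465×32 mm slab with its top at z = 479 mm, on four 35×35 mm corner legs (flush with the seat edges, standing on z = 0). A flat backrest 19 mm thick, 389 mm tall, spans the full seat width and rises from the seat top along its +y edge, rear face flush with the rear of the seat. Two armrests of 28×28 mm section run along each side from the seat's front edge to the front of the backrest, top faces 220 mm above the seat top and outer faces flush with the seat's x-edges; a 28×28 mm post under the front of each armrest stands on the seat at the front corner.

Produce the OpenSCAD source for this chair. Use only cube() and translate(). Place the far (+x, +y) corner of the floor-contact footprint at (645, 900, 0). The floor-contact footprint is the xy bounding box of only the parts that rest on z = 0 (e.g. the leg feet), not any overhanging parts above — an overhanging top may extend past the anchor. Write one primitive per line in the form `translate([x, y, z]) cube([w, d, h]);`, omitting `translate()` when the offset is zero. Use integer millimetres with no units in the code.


translate([191, 435, 447]) cube([454, 465, 32]);
translate([191, 435, 0]) cube([35, 35, 447]);
translate([610, 435, 0]) cube([35, 35, 447]);
translate([191, 865, 0]) cube([35, 35, 447]);
translate([610, 865, 0]) cube([35, 35, 447]);
translate([191, 881, 479]) cube([454, 19, 389]);
translate([191, 435, 671]) cube([28, 446, 28]);
translate([617, 435, 671]) cube([28, 446, 28]);
translate([191, 435, 479]) cube([28, 28, 192]);
translate([617, 435, 479]) cube([28, 28, 192]);


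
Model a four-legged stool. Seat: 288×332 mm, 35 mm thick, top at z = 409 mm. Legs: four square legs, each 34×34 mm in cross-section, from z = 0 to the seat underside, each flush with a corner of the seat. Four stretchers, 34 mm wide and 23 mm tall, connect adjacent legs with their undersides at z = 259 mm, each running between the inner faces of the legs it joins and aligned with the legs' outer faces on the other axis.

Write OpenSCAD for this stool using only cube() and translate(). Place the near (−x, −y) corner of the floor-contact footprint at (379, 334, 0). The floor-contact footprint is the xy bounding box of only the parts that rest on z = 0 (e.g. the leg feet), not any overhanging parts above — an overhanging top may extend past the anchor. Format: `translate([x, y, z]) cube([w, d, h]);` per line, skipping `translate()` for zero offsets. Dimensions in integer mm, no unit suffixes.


translate([379, 334, 374]) cube([288, 332, 35]);
translate([379, 334, 0]) cube([34, 34, 374]);
translate([633, 334, 0]) cube([34, 34, 374]);
translate([379, 632, 0]) cube([34, 34, 374]);
translate([633, 632, 0]) cube([34, 34, 374]);
translate([413, 334, 259]) cube([220, 34, 23]);
translate([413, 632, 259]) cube([220, 34, 23]);
translate([379, 368, 259]) cube([34, 264, 23]);
translate([633, 368, 259]) cube([34, 264, 23]);


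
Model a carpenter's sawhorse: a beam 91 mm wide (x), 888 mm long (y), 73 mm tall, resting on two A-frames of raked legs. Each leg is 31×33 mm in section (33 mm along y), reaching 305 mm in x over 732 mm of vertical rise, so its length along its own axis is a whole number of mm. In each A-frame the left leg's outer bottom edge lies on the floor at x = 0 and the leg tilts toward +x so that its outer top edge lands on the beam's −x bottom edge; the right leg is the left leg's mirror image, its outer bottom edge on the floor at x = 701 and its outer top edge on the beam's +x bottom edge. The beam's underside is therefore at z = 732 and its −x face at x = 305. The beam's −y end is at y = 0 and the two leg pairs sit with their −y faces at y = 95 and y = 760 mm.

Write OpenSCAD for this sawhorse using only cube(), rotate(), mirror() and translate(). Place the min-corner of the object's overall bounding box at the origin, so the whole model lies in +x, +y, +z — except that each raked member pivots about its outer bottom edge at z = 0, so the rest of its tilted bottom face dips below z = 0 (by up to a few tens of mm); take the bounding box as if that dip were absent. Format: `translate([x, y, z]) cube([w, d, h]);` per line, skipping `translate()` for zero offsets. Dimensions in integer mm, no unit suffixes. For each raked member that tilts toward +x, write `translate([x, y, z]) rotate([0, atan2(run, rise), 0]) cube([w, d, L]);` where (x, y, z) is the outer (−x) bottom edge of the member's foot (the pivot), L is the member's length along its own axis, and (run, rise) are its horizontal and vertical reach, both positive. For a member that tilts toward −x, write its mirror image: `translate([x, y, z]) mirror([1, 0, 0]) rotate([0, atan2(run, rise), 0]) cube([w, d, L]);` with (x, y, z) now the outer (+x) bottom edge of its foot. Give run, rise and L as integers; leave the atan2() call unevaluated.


// leg length = √(305² + 732²) = 793
// right-leg outer foot x = 2·305 + 91 = 701
// beam min-corner = (305, 0, 732)
translate([305, 0, 732]) cube([91, 888, 73]);
translate([0, 95, 0]) rotate([0, atan2(305, 732), 0]) cube([31, 33, 793]);
translate([701, 95, 0]) mirror([1, 0, 0]) rotate([0, atan2(305, 732), 0]) cube([31, 33, 793]);
translate([0, 760, 0]) rotate([0, atan2(305, 732), 0]) cube([31, 33, 793]);
translate([701, 760, 0]) mirror([1, 0, 0]) rotate([0, atan2(305, 732), 0]) cube([31, 33, 793]);


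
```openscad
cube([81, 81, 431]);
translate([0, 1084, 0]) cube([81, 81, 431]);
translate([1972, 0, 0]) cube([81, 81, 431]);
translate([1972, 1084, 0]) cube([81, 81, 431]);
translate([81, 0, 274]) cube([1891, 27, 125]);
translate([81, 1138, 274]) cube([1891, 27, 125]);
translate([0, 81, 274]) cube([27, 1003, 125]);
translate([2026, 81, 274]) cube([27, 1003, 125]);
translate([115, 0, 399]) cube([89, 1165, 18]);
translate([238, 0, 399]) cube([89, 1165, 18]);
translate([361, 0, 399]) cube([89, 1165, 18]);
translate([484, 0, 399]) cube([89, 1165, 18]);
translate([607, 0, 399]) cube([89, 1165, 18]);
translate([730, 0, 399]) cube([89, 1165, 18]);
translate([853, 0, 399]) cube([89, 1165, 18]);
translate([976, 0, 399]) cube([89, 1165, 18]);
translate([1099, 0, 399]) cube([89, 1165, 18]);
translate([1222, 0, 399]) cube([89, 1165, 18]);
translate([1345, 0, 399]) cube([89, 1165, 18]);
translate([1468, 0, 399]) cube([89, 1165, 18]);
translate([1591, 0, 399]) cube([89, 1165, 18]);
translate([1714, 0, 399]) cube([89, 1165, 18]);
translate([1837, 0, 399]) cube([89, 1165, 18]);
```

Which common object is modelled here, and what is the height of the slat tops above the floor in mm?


A bed frame. The slat-top height is 417 mm.

Four posts, four rails, and a row of slats — a bed frame. Slats sit on the rails at z = 274 + 125 = 399; with slat thickness 18, the top is 417 mm.


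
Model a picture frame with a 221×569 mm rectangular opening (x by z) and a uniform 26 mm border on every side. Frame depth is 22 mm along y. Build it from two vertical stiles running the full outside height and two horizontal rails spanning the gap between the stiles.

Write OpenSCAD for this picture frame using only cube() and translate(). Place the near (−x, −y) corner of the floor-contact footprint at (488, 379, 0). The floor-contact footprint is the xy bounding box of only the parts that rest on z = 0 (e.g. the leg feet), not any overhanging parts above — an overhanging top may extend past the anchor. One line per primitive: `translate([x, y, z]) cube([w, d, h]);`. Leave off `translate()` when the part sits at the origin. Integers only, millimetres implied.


translate([488, 379, 0]) cube([26, 22, 621]);
translate([735, 379, 0]) cube([26, 22, 621]);
translate([514, 379, 0]) cube([221, 22, 26]);
translate([514, 379, 595]) cube([221, 22, 26]);


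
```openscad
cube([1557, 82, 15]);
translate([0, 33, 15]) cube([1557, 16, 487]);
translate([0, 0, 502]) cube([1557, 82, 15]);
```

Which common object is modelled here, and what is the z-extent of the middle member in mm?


An I-beam. The web height is 487 mm.

Two wide flanges with a thin centred web — an I-beam. Overall 517 mm minus two 15 mm flanges gives a web of 517 − 2·15 = 487 mm.


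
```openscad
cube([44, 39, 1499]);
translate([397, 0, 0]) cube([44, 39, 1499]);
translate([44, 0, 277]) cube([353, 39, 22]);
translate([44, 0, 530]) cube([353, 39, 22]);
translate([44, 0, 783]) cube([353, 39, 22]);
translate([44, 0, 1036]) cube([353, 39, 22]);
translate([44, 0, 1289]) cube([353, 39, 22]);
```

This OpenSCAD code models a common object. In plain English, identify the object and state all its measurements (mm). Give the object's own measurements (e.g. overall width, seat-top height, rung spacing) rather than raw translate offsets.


A straight ladder. Two 44×39 mm vertical rails, 1499 mm tall, stand 441 mm apart (outside-to-outside) with their front faces coplanar on the −y side. 5 rungs, each 39 mm deep and 22 mm tall, span between the inner faces of the rails, front faces flush with the rails. The lowest rung's underside is at z = 277 mm and rungs are spaced 253 mm apart (underside to underside).


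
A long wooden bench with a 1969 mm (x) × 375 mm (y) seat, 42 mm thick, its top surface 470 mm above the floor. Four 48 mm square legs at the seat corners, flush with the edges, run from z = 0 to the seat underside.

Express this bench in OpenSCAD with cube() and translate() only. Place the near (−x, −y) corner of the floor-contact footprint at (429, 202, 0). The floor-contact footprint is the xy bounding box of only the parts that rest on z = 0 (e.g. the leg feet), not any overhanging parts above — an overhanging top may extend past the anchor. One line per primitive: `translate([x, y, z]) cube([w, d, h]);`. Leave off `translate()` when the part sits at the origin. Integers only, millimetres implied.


translate([429, 202, 428]) cube([1969, 375, 42]);
translate([429, 202, 0]) cube([48, 48, 428]);
translate([429, 529, 0]) cube([48, 48, 428]);
translate([2350, 202, 0]) cube([48, 48, 428]);
translate([2350, 529, 0]) cube([48, 48, 428]);


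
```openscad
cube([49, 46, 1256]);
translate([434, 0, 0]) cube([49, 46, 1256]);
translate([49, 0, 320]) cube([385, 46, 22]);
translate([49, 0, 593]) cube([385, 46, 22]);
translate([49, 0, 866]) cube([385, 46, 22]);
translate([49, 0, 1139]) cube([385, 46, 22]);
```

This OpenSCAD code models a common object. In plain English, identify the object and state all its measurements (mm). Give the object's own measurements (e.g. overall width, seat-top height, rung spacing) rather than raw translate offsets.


A straight ladder. Two 49×46 mm vertical rails, 1256 mm tall, stand 483 mm apart (outside-to-outside) with their front faces coplanar on the −y side. 4 rungs, each 46 mm deep and 22 mm tall, span between the inner faces of the rails, front faces flush with the rails. The lowest rung's underside is at z = 320 mm and rungs are spaced 273 mm apart (underside to underside).


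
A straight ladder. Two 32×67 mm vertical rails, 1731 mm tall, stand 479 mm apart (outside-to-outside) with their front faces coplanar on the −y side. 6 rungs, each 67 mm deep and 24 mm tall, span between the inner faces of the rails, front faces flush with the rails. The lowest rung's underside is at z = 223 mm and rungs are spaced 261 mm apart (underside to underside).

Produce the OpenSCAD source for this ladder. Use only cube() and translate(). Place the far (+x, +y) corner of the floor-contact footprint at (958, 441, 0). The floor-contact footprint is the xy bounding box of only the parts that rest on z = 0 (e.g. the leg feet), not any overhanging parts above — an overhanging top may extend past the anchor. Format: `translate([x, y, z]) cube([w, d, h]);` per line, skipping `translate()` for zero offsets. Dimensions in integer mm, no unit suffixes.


translate([479, 374, 0]) cube([32, 67, 1731]);
translate([926, 374, 0]) cube([32, 67, 1731]);
translate([511, 374, 223]) cube([415, 67, 24]);
translate([511, 374, 484]) cube([415, 67, 24]);
translate([511, 374, 745]) cube([415, 67, 24]);
translate([511, 374, 1006]) cube([415, 67, 24]);
translate([511, 374, 1267]) cube([415, 67, 24]);
translate([511, 374, 1528]) cube([415, 67, 24]);


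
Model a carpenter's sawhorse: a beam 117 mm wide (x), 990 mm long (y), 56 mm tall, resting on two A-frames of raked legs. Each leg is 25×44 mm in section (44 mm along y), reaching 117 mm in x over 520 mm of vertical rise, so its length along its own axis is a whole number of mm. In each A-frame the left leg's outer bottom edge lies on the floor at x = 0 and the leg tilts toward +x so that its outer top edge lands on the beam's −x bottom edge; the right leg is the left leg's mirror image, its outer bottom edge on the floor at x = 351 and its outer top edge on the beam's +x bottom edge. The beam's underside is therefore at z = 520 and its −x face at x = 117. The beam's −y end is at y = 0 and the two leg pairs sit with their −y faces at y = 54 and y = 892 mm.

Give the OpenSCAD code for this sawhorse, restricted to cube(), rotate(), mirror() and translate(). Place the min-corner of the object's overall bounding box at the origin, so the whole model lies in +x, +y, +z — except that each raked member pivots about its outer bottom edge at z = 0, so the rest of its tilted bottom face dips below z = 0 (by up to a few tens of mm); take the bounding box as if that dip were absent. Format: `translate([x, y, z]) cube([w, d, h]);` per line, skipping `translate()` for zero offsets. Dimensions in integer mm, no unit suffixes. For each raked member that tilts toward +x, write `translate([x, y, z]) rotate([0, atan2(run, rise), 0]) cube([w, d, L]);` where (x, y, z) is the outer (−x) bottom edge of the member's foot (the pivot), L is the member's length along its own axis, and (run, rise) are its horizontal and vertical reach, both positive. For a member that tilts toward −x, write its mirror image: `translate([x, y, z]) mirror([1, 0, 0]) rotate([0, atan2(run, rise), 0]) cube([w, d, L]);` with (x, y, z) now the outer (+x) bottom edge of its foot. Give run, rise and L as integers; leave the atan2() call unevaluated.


translate([117, 0, 520]) cube([117, 990, 56]);
translate([0, 54, 0]) rotate([0, atan2(117, 520), 0]) cube([25, 44, 533]);
translate([351, 54, 0]) mirror([1, 0, 0]) rotate([0, atan2(117, 520), 0]) cube([25, 44, 533]);
translate([0, 892, 0]) rotate([0, atan2(117, 520), 0]) cube([25, 44, 533]);
translate([351, 892, 0]) mirror([1, 0, 0]) rotate([0, atan2(117, 520), 0]) cube([25, 44, 533]);


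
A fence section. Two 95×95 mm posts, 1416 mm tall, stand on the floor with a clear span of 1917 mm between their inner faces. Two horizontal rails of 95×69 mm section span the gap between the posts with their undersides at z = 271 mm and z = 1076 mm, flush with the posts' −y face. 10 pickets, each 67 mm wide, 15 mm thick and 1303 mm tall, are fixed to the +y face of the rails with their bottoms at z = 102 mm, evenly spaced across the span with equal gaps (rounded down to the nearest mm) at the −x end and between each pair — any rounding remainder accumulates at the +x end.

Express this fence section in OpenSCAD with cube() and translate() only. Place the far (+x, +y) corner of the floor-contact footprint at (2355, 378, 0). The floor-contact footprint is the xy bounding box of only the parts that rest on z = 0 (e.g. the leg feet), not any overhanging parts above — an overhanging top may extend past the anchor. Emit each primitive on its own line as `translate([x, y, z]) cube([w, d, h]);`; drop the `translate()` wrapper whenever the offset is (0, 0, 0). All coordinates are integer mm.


translate([248, 283, 0]) cube([95, 95, 1416]);
translate([2260, 283, 0]) cube([95, 95, 1416]);
translate([343, 283, 271]) cube([1917, 95, 69]);
translate([343, 283, 1076]) cube([1917, 95, 69]);
translate([456, 378, 102]) cube([67, 15, 1303]);
translate([636, 378, 102]) cube([67, 15, 1303]);
translate([816, 378, 102]) cube([67, 15, 1303]);
translate([996, 378, 102]) cube([67, 15, 1303]);
translate([1176, 378, 102]) cube([67, 15, 1303]);
translate([1356, 378, 102]) cube([67, 15, 1303]);
translate([1536, 378, 102]) cube([67, 15, 1303]);
translate([1716, 378, 102]) cube([67, 15, 1303]);
translate([1896, 378, 102]) cube([67, 15, 1303]);
translate([2076, 378, 102]) cube([67, 15, 1303]);


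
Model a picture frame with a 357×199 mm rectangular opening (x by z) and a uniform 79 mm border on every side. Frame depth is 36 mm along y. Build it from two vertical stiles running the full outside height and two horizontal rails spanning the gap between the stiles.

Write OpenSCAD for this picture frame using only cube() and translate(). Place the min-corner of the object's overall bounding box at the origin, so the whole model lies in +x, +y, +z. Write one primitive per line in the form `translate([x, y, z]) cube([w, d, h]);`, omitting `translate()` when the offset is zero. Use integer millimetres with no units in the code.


cube([79, 36, 357]);
translate([436, 0, 0]) cube([79, 36, 357]);
translate([79, 0, 0]) cube([357, 36, 79]);
translate([79, 0, 278]) cube([357, 36, 79]);


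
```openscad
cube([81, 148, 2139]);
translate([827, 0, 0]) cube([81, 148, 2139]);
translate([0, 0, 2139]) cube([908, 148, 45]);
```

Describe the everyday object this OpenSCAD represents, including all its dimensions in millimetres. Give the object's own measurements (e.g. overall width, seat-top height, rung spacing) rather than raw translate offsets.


A door frame. The clear opening is 746 mm wide and 2139 mm high. Two 81 mm wide jambs, 148 mm deep, stand either side of the opening from the floor to the top of the opening. A 45 mm thick head sits across the top of both jambs, spanning the full outside width of the frame.


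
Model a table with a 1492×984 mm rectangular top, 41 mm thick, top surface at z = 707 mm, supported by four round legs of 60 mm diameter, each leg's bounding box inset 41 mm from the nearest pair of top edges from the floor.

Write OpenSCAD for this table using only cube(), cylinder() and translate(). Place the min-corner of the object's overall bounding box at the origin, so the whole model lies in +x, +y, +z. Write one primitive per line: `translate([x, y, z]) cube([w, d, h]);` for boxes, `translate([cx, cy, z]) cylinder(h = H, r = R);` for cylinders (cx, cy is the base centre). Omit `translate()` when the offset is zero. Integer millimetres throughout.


// leg_h = 707 - 41 = 666
translate([0, 0, 666]) cube([1492, 984, 41]);
translate([71, 71, 0]) cylinder(h = 666, r = 30);
translate([1421, 71, 0]) cylinder(h = 666, r = 30);
translate([71, 913, 0]) cylinder(h = 666, r = 30);
translate([1421, 913, 0]) cylinder(h = 666, r = 30);


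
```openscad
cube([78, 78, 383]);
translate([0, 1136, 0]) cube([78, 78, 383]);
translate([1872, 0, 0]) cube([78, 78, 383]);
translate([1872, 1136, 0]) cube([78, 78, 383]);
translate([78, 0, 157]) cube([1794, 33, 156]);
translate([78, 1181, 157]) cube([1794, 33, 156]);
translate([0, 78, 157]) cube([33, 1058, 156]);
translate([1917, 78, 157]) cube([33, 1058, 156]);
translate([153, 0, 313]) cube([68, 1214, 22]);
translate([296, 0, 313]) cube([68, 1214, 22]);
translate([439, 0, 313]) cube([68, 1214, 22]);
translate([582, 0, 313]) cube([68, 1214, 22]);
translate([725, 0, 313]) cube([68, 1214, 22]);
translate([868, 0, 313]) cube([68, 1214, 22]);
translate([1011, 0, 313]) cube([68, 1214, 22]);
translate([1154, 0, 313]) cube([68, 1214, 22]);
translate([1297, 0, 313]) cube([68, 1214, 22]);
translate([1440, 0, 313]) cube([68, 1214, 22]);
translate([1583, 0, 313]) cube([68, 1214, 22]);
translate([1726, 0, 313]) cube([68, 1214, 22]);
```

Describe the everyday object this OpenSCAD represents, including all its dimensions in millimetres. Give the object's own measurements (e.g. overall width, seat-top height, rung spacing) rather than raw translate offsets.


A bed frame 1950 mm long (x) by 1214 mm wide (y). Four 78×78 mm corner posts, 383 mm tall, at the corners of the footprint. Four rails of 33 mm thickness and 156 mm height run between adjacent posts with their undersides at z = 157 mm, their outer faces flush with the outside of the frame (the two x-running rails run between the posts' inner faces; the two y-running rails run between the posts' inner faces). 12 slats, each 68 mm wide (x) and 22 mm thick, lie across the top of the two x-running rails, running the full 1214 mm width of the frame in y; along x they sit between the end posts with a 75 mm gap after the −x posts and between neighbouring slats, leaving 78 mm before the +x posts.


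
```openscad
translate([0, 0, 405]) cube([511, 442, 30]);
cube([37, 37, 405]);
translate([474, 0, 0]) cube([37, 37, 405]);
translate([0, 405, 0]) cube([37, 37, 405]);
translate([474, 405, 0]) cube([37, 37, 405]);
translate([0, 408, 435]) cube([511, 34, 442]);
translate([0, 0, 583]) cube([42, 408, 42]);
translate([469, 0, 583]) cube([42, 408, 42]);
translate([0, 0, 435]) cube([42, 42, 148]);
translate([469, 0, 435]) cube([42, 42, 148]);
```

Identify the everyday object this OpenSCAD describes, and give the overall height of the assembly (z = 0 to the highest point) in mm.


A chair. The overall height is 877 mm.

A slab on four corner posts with a tall panel at the back — a chair. The seat slab sits at z = 405 with thickness 30, and the 442 mm backrest starts at the seat top, so the overall height is 405 + 30 + 442 = 877 mm.


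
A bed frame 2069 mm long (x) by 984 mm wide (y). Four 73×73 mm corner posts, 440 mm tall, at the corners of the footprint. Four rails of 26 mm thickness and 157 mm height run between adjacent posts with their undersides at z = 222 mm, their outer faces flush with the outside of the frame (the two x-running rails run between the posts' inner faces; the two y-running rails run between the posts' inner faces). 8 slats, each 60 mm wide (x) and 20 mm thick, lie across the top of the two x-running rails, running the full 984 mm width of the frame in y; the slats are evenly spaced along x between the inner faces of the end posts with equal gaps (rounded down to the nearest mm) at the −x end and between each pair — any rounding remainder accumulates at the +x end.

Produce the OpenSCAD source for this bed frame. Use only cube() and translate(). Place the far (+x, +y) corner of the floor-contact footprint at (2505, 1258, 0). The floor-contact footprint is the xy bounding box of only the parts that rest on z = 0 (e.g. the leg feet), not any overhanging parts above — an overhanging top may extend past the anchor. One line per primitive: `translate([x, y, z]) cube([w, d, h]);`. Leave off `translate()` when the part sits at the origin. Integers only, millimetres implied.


translate([436, 274, 0]) cube([73, 73, 440]);
translate([436, 1185, 0]) cube([73, 73, 440]);
translate([2432, 274, 0]) cube([73, 73, 440]);
translate([2432, 1185, 0]) cube([73, 73, 440]);
translate([509, 274, 222]) cube([1923, 26, 157]);
translate([509, 1232, 222]) cube([1923, 26, 157]);
translate([436, 347, 222]) cube([26, 838, 157]);
translate([2479, 347, 222]) cube([26, 838, 157]);
translate([669, 274, 379]) cube([60, 984, 20]);
translate([889, 274, 379]) cube([60, 984, 20]);
translate([1109, 274, 379]) cube([60, 984, 20]);
translate([1329, 274, 379]) cube([60, 984, 20]);
translate([1549, 274, 379]) cube([60, 984, 20]);
translate([1769, 274, 379]) cube([60, 984, 20]);
translate([1989, 274, 379]) cube([60, 984, 20]);
translate([2209, 274, 379]) cube([60, 984, 20]);


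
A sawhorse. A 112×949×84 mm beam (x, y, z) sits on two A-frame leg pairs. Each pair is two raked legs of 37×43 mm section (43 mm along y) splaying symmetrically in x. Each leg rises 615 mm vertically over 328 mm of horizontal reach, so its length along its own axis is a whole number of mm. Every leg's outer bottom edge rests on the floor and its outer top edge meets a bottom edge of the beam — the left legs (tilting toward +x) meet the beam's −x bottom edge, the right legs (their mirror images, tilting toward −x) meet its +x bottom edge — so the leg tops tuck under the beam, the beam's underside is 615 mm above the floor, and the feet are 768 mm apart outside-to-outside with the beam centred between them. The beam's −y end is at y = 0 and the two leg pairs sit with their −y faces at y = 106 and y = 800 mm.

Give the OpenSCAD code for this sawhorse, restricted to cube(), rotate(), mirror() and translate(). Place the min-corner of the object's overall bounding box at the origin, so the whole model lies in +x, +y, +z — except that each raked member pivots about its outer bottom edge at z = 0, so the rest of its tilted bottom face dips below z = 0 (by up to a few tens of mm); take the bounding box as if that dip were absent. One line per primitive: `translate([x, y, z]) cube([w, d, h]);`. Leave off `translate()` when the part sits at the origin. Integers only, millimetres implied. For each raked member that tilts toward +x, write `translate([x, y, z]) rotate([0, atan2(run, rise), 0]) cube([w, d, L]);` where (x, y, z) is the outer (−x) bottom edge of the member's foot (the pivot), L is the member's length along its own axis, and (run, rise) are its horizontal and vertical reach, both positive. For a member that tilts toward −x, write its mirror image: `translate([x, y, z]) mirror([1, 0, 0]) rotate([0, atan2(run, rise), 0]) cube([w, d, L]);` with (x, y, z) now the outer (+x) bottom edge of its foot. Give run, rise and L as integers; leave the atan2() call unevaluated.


translate([328, 0, 615]) cube([112, 949, 84]);
translate([0, 106, 0]) rotate([0, atan2(328, 615), 0]) cube([37, 43, 697]);
translate([768, 106, 0]) mirror([1, 0, 0]) rotate([0, atan2(328, 615), 0]) cube([37, 43, 697]);
translate([0, 800, 0]) rotate([0, atan2(328, 615), 0]) cube([37, 43, 697]);
translate([768, 800, 0]) mirror([1, 0, 0]) rotate([0, atan2(328, 615), 0]) cube([37, 43, 697]);


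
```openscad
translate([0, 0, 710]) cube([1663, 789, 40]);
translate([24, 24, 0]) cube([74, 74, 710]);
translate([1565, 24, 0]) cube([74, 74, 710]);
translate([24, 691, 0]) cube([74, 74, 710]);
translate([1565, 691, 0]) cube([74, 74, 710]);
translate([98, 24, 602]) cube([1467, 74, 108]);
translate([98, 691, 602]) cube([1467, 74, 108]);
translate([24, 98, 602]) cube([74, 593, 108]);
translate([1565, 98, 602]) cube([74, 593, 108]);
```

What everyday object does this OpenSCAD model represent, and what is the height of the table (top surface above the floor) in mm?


A table. The table height is 750 mm.

A 1663×789×40 slab sits at z = 710 on four 74 mm square posts — a table. The top surface is at 710 + 40 = 750 mm.


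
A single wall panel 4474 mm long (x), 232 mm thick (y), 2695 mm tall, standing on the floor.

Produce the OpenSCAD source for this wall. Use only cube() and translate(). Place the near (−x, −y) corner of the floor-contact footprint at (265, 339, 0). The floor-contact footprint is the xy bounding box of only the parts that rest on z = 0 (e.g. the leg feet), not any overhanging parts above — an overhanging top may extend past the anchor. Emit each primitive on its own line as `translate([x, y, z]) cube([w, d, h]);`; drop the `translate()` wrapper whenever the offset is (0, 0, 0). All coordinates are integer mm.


translate([265, 339, 0]) cube([4474, 232, 2695]);


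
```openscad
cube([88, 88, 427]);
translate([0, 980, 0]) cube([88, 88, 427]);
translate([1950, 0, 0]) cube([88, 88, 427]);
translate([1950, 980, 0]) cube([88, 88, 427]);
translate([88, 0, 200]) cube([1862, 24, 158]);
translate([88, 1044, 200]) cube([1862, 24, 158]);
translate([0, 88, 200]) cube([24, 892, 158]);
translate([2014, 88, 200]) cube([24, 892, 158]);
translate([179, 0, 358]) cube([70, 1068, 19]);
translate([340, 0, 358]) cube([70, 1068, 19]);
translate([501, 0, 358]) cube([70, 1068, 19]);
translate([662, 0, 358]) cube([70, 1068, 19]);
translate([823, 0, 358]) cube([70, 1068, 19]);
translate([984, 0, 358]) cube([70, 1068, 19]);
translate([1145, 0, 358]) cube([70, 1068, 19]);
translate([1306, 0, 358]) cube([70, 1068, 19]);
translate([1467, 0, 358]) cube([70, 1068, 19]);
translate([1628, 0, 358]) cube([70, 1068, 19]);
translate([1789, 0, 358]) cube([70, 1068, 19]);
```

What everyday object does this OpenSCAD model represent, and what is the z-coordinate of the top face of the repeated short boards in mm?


A bed frame. The slat-top height is 377 mm.

Four posts, four rails, and a row of slats — a bed frame. Slats sit on the rails at z = 200 + 158 = 358; with slat thickness 19, the top is 377 mm.


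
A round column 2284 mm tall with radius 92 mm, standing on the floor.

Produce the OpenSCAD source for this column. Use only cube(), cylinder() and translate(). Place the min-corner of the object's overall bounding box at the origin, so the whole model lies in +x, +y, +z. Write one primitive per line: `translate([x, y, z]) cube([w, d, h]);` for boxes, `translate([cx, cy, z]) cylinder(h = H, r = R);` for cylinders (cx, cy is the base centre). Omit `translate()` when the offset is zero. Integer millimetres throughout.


translate([92, 92, 0]) cylinder(h = 2284, r = 92);


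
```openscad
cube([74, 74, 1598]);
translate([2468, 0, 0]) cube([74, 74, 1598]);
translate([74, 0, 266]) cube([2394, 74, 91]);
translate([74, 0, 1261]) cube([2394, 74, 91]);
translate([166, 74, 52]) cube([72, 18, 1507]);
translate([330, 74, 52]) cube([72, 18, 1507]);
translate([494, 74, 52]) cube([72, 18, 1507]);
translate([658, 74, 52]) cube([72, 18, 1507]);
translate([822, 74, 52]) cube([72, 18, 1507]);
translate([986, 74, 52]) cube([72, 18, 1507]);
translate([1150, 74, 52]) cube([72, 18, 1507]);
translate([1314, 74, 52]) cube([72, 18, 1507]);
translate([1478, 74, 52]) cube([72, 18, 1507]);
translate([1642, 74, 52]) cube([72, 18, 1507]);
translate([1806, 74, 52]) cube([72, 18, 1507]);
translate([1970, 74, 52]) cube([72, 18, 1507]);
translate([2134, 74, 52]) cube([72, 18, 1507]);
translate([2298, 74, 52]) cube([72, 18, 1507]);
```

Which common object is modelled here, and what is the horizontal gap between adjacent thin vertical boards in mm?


A fence section. The picket gap is 92 mm.

Two posts, two rails, 14 pickets — a fence section. Span 2394 mm holds 14 pickets of 72 mm with 15 equal gaps: ⌊(2394 − 14·72) / 15⌋ = 92 mm.


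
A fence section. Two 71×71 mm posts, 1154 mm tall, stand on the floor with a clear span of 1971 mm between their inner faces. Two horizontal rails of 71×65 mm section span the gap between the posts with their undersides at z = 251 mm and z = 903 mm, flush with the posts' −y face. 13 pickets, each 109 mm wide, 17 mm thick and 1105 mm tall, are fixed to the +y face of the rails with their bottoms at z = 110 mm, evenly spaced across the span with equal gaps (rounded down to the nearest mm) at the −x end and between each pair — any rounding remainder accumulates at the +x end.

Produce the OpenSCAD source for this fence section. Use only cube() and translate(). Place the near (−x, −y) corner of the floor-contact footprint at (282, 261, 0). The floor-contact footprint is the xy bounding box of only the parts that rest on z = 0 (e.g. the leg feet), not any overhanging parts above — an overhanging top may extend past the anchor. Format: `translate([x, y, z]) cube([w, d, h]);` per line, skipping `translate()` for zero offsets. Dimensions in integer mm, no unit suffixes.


translate([282, 261, 0]) cube([71, 71, 1154]);
translate([2324, 261, 0]) cube([71, 71, 1154]);
translate([353, 261, 251]) cube([1971, 71, 65]);
translate([353, 261, 903]) cube([1971, 71, 65]);
translate([392, 332, 110]) cube([109, 17, 1105]);
translate([540, 332, 110]) cube([109, 17, 1105]);
translate([688, 332, 110]) cube([109, 17, 1105]);
translate([836, 332, 110]) cube([109, 17, 1105]);
translate([984, 332, 110]) cube([109, 17, 1105]);
translate([1132, 332, 110]) cube([109, 17, 1105]);
translate([1280, 332, 110]) cube([109, 17, 1105]);
translate([1428, 332, 110]) cube([109, 17, 1105]);
translate([1576, 332, 110]) cube([109, 17, 1105]);
translate([1724, 332, 110]) cube([109, 17, 1105]);
translate([1872, 332, 110]) cube([109, 17, 1105]);
translate([2020, 332, 110]) cube([109, 17, 1105]);
translate([2168, 332, 110]) cube([109, 17, 1105]);


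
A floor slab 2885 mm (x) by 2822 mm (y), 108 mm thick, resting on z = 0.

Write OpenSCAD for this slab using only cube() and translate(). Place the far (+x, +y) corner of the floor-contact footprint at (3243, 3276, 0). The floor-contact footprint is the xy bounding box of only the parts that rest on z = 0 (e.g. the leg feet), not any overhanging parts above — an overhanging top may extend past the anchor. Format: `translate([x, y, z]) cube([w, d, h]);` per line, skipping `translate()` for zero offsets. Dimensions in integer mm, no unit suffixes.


translate([358, 454, 0]) cube([2885, 2822, 108]);


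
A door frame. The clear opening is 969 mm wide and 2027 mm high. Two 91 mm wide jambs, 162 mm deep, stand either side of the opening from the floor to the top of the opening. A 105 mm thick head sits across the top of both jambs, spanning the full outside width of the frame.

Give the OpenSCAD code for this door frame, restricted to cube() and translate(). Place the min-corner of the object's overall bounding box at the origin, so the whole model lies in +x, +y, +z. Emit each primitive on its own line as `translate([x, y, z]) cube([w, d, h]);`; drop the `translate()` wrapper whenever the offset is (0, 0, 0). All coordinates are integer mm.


cube([91, 162, 2027]);
translate([1060, 0, 0]) cube([91, 162, 2027]);
translate([0, 0, 2027]) cube([1151, 162, 105]);


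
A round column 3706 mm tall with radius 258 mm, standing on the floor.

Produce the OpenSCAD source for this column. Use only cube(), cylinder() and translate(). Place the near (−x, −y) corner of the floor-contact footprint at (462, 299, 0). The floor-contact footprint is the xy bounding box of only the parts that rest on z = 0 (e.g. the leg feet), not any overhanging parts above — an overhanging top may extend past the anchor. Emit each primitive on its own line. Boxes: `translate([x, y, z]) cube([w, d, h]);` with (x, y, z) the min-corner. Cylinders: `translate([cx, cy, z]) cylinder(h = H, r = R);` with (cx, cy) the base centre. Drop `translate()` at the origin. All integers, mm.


translate([720, 557, 0]) cylinder(h = 3706, r = 258);


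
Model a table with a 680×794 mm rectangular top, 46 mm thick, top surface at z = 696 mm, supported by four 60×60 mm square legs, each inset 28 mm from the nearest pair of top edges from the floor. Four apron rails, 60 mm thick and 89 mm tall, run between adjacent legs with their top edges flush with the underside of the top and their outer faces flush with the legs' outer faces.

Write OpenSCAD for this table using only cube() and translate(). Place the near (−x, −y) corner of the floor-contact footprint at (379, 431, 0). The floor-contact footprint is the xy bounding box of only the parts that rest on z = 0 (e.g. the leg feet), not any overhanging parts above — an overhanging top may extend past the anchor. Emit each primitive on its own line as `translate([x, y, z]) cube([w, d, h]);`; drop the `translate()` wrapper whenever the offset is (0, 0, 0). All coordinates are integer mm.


translate([351, 403, 650]) cube([680, 794, 46]);
translate([379, 431, 0]) cube([60, 60, 650]);
translate([943, 431, 0]) cube([60, 60, 650]);
translate([379, 1109, 0]) cube([60, 60, 650]);
translate([943, 1109, 0]) cube([60, 60, 650]);
translate([439, 431, 561]) cube([504, 60, 89]);
translate([439, 1109, 561]) cube([504, 60, 89]);
translate([379, 491, 561]) cube([60, 618, 89]);
translate([943, 491, 561]) cube([60, 618, 89]);


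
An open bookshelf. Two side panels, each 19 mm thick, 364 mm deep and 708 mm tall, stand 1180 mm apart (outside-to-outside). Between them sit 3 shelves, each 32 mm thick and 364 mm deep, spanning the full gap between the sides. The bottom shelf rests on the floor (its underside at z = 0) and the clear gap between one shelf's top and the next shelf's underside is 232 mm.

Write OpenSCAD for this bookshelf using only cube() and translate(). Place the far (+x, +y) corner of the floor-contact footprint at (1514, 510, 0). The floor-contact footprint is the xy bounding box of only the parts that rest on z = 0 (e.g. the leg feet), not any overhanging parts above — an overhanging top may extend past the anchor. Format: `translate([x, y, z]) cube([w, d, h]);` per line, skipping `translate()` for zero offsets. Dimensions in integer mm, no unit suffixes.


translate([334, 146, 0]) cube([19, 364, 708]);
translate([1495, 146, 0]) cube([19, 364, 708]);
translate([353, 146, 0]) cube([1142, 364, 32]);
translate([353, 146, 264]) cube([1142, 364, 32]);
translate([353, 146, 528]) cube([1142, 364, 32]);


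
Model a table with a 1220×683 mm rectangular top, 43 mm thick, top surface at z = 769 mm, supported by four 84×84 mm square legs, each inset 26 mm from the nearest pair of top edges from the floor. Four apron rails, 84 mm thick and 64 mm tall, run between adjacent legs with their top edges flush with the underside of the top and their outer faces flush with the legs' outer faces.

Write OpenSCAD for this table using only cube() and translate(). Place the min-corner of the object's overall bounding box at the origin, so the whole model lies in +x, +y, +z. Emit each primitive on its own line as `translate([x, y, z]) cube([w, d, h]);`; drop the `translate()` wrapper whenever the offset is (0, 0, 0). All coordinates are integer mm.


translate([0, 0, 726]) cube([1220, 683, 43]);
translate([26, 26, 0]) cube([84, 84, 726]);
translate([1110, 26, 0]) cube([84, 84, 726]);
translate([26, 573, 0]) cube([84, 84, 726]);
translate([1110, 573, 0]) cube([84, 84, 726]);
translate([110, 26, 662]) cube([1000, 84, 64]);
translate([110, 573, 662]) cube([1000, 84, 64]);
translate([26, 110, 662]) cube([84, 463, 64]);
translate([1110, 110, 662]) cube([84, 463, 64]);


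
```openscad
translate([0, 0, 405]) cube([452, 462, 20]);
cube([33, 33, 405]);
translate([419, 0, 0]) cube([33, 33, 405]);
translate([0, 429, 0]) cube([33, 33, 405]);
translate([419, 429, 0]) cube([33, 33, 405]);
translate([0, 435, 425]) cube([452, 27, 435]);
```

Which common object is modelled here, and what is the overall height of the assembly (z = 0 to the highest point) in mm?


A chair. The overall height is 860 mm.

A slab on four corner posts with a tall panel at the back — a chair. The seat slab sits at z = 405 with thickness 20, and the 435 mm backrest starts at the seat top, so the overall height is 405 + 20 + 435 = 860 mm.


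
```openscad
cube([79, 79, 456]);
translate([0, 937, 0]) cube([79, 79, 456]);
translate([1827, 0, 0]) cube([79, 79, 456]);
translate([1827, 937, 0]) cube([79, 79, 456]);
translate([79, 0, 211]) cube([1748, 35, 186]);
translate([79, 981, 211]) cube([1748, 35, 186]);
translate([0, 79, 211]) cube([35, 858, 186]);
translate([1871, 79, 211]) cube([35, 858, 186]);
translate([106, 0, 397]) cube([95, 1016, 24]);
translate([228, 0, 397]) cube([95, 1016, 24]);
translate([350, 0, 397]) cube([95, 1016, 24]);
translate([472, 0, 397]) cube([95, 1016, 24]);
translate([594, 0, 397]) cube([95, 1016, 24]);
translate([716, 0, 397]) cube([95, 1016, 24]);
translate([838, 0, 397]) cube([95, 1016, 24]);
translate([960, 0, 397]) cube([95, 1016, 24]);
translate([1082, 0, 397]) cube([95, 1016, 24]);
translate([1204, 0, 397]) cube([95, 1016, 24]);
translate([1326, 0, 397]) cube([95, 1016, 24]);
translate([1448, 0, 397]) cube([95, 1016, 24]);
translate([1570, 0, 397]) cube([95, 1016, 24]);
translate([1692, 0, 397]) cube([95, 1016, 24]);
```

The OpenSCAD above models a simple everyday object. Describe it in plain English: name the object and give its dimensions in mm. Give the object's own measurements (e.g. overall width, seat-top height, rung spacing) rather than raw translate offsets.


A bed frame 1906 mm long (x) by 1016 mm wide (y). Four 79×79 mm corner posts, 456 mm tall, at the corners of the footprint. Four rails of 35 mm thickness and 186 mm height run between adjacent posts with their undersides at z = 211 mm, their outer faces flush with the outside of the frame (the two x-running rails run between the posts' inner faces; the two y-running rails run between the posts' inner faces). 14 slats, each 95 mm wide (x) and 24 mm thick, lie across the top of the two x-running rails, running the full 1016 mm width of the frame in y; along x they sit between the end posts with a 27 mm gap after the −x posts and between neighbouring slats, leaving 40 mm before the +x posts.
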